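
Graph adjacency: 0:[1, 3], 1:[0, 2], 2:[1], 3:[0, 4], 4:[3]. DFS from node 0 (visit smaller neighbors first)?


DFS stack-based: start with [0]
Visit order: [0, 1, 2, 3, 4]


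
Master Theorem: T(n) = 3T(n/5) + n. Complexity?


a=3, b=5, c=1. log_5(3)=0.683 < c=1. Case 3: O(n^c) = O(n)
Complexity: O(n)


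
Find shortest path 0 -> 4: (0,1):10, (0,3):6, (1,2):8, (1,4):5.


Dijkstra from 0:
Distances: {0: 0, 1: 10, 2: 18, 3: 6, 4: 15}
Shortest distance to 4 = 15, path = [0, 1, 4]


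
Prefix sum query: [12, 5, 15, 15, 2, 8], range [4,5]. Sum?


Prefix sums: [0, 12, 17, 32, 47, 49, 57]
Sum[4..5] = prefix[6] - prefix[4] = 57 - 47 = 10


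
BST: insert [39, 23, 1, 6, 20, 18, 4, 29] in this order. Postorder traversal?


Root = 39; build tree by BST insertion.
Postorder traversal: [4, 18, 20, 6, 1, 29, 23, 39]


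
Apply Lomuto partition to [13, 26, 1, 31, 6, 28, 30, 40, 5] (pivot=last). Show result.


Elements <= 5 go left of pivot.
Result: [1, 5, 13, 31, 6, 28, 30, 40, 26], pivot at index 1


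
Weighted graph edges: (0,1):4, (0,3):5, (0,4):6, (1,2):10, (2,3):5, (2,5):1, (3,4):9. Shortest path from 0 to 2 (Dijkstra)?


Dijkstra from 0:
Distances: {0: 0, 1: 4, 2: 10, 3: 5, 4: 6, 5: 11}
Shortest distance to 2 = 10, path = [0, 3, 2]


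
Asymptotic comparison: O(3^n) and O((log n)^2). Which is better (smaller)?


polylogarithmic grows slower than exponential (base 3)
O((log n)^2) is asymptotically smaller; O(3^n) grows faster


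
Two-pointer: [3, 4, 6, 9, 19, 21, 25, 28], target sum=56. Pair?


Two pointers: lo=0, hi=7
No pair sums to 56


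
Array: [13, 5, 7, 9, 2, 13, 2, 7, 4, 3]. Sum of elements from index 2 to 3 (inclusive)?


Prefix sums: [0, 13, 18, 25, 34, 36, 49, 51, 58, 62, 65]
Sum[2..3] = prefix[4] - prefix[2] = 34 - 18 = 16


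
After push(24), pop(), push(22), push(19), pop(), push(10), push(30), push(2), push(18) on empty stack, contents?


push(24) -> [24]
pop() returns 24 -> []
push(22) -> [22]
push(19) -> [22, 19]
pop() returns 19 -> [22]
push(10) -> [22, 10]
push(30) -> [22, 10, 30]
push(2) -> [22, 10, 30, 2]
push(18) -> [22, 10, 30, 2, 18]
Final stack (bottom to top): [22, 10, 30, 2, 18]


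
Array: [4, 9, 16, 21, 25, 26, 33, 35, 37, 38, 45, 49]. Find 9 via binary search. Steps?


Search for 9:
[0,11] mid=5 arr[5]=26
[0,4] mid=2 arr[2]=16
[0,1] mid=0 arr[0]=4
[1,1] mid=1 arr[1]=9
Total: 4 comparisons


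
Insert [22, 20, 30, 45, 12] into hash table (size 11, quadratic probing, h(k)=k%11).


Insertions: 22->slot 0; 20->slot 9; 30->slot 8; 45->slot 1; 12->slot 2
Table: [22, 45, 12, None, None, None, None, None, 30, 20, None]


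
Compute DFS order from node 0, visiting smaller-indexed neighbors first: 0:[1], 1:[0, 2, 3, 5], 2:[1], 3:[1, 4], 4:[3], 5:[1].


DFS stack-based: start with [0]
Visit order: [0, 1, 2, 3, 4, 5]


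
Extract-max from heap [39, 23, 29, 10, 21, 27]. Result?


Max = 39
Replace root with last, heapify down
Resulting heap: [29, 23, 27, 10, 21]


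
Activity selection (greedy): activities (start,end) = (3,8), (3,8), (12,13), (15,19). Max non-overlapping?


Greedy: pick earliest-ending, then skip overlaps.
Selected (3 activities): [(3, 8), (12, 13), (15, 19)]


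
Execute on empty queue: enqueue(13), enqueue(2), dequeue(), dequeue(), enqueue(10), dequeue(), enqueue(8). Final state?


enqueue(13) -> [13]
enqueue(2) -> [13, 2]
dequeue() returns 13 -> [2]
dequeue() returns 2 -> []
enqueue(10) -> [10]
dequeue() returns 10 -> []
enqueue(8) -> [8]
Final queue (front to back): [8]


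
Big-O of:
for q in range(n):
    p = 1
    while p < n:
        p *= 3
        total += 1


Per nesting level: O(n) * O(log n) = O(n log n)
Complexity: O(n log n)


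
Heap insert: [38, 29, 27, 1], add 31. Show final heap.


Append 31: [38, 29, 27, 1, 31]
Bubble up: swap idx 4(31) with idx 1(29)
Result: [38, 31, 27, 1, 29]


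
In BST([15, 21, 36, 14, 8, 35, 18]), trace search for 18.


BST root = 15
Search for 18: compare at each node
Path: [15, 21, 18]


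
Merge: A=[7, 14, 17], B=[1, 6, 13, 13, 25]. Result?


Compare heads, take smaller each step.
Merged: [1, 6, 7, 13, 13, 14, 17, 25]


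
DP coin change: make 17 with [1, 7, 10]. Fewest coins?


dp[0]=0; dp[i]=1+min(dp[i-c] for c in coins)
...dp[12]=3, dp[13]=4, dp[14]=2, dp[15]=3, dp[16]=4, dp[17]=2
Minimum coins for 17 = 2


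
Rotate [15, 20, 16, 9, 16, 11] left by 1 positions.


Left rotate by 1: [20, 16, 9, 16, 11, 15]


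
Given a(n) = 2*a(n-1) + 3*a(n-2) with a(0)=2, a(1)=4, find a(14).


Build bottom-up:
...a(12)=797162, a(13)=2391484, a(14)=2*2391484+3*797162=7174454


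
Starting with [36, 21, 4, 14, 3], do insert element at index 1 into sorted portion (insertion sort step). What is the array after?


After one pass: [21, 36, 4, 14, 3]


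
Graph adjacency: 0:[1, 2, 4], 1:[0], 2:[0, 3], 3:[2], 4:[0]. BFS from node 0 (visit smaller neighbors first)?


BFS queue: start with [0]
Visit order: [0, 1, 2, 4, 3]


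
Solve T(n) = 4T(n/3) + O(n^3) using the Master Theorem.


a=4, b=3, c=3. log_3(4)=1.262 < c=3. Case 3: O(n^c) = O(n^3)
Complexity: O(n^3)


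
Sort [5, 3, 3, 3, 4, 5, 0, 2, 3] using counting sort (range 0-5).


Count array: [1, 0, 1, 4, 1, 2]
Reconstruct: [0, 2, 3, 3, 3, 3, 4, 5, 5]


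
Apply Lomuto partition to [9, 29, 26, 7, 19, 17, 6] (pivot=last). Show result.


Elements <= 6 go left of pivot.
Result: [6, 29, 26, 7, 19, 17, 9], pivot at index 0


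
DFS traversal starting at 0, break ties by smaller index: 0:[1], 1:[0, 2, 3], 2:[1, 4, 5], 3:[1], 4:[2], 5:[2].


DFS stack-based: start with [0]
Visit order: [0, 1, 2, 4, 5, 3]


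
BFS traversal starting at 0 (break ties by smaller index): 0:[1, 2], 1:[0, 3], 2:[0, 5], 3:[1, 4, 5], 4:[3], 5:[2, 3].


BFS queue: start with [0]
Visit order: [0, 1, 2, 3, 5, 4]


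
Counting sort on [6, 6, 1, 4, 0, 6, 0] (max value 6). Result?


Count array: [2, 1, 0, 0, 1, 0, 3]
Reconstruct: [0, 0, 1, 4, 6, 6, 6]


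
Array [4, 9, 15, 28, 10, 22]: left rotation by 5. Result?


Left rotate by 5: [22, 4, 9, 15, 28, 10]


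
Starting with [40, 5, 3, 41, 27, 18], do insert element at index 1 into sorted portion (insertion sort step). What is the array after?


After one pass: [5, 40, 3, 41, 27, 18]


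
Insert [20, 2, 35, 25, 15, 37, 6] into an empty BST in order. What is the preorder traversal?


Root = 20; build tree by BST insertion.
Preorder traversal: [20, 2, 15, 6, 35, 25, 37]


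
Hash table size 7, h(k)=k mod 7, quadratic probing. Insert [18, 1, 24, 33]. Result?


Insertions: 18->slot 4; 1->slot 1; 24->slot 3; 33->slot 5
Table: [None, 1, None, 24, 18, 33, None]


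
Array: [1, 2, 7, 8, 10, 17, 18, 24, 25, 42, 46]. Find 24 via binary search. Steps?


Search for 24:
[0,10] mid=5 arr[5]=17
[6,10] mid=8 arr[8]=25
[6,7] mid=6 arr[6]=18
[7,7] mid=7 arr[7]=24
Total: 4 comparisons


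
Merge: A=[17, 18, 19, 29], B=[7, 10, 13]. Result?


Compare heads, take smaller each step.
Merged: [7, 10, 13, 17, 18, 19, 29]


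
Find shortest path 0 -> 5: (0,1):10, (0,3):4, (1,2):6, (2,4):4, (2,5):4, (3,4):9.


Dijkstra from 0:
Distances: {0: 0, 1: 10, 2: 16, 3: 4, 4: 13, 5: 20}
Shortest distance to 5 = 20, path = [0, 1, 2, 5]


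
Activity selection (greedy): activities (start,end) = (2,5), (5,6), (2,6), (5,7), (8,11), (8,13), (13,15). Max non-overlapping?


Greedy: pick earliest-ending, then skip overlaps.
Selected (4 activities): [(2, 5), (5, 6), (8, 11), (13, 15)]


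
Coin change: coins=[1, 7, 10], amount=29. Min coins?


dp[0]=0; dp[i]=1+min(dp[i-c] for c in coins)
...dp[24]=3, dp[25]=4, dp[26]=5, dp[27]=3, dp[28]=4, dp[29]=5
Minimum coins for 29 = 5


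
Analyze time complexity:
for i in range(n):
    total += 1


Per nesting level: O(n) = O(n)
Complexity: O(n)


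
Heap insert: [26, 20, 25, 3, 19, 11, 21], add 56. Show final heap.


Append 56: [26, 20, 25, 3, 19, 11, 21, 56]
Bubble up: swap idx 7(56) with idx 3(3); swap idx 3(56) with idx 1(20); swap idx 1(56) with idx 0(26)
Result: [56, 26, 25, 20, 19, 11, 21, 3]


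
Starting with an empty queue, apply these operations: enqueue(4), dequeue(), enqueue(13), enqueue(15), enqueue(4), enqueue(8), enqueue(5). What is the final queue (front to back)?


enqueue(4) -> [4]
dequeue() returns 4 -> []
enqueue(13) -> [13]
enqueue(15) -> [13, 15]
enqueue(4) -> [13, 15, 4]
enqueue(8) -> [13, 15, 4, 8]
enqueue(5) -> [13, 15, 4, 8, 5]
Final queue (front to back): [13, 15, 4, 8, 5]


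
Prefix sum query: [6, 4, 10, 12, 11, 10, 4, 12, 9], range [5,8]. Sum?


Prefix sums: [0, 6, 10, 20, 32, 43, 53, 57, 69, 78]
Sum[5..8] = prefix[9] - prefix[5] = 78 - 43 = 35


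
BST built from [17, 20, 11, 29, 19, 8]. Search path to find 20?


BST root = 17
Search for 20: compare at each node
Path: [17, 20]


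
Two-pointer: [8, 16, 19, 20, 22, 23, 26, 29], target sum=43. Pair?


Two pointers: lo=0, hi=7
Found pair: (20, 23) summing to 43


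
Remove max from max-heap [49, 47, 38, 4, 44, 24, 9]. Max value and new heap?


Max = 49
Replace root with last, heapify down
Resulting heap: [47, 44, 38, 4, 9, 24]


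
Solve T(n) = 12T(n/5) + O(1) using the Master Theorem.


a=12, b=5, c=0. log_5(12)=1.544 > c=0. Case 1: O(n^log_b(a)) = O(n^1.544)
Complexity: O(n^1.544)


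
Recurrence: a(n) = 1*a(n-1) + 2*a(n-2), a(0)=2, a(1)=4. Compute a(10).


Build bottom-up:
...a(8)=512, a(9)=1024, a(10)=1*1024+2*512=2048


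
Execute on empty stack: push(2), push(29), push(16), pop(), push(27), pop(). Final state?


push(2) -> [2]
push(29) -> [2, 29]
push(16) -> [2, 29, 16]
pop() returns 16 -> [2, 29]
push(27) -> [2, 29, 27]
pop() returns 27 -> [2, 29]
Final stack (bottom to top): [2, 29]


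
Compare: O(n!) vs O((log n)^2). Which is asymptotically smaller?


polylogarithmic grows slower than factorial
O((log n)^2) is asymptotically smaller; O(n!) grows faster


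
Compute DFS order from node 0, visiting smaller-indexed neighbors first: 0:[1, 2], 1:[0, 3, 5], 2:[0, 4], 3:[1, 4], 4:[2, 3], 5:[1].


DFS stack-based: start with [0]
Visit order: [0, 1, 3, 4, 2, 5]


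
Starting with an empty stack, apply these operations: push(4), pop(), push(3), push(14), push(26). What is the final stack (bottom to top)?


push(4) -> [4]
pop() returns 4 -> []
push(3) -> [3]
push(14) -> [3, 14]
push(26) -> [3, 14, 26]
Final stack (bottom to top): [3, 14, 26]


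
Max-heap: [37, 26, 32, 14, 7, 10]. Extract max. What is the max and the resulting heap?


Max = 37
Replace root with last, heapify down
Resulting heap: [32, 26, 10, 14, 7]


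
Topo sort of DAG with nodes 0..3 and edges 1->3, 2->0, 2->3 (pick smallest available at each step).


Kahn's algorithm, process smallest node first
Order: [1, 2, 0, 3]


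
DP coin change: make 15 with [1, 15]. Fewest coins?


dp[0]=0; dp[i]=1+min(dp[i-c] for c in coins)
...dp[10]=10, dp[11]=11, dp[12]=12, dp[13]=13, dp[14]=14, dp[15]=1
Minimum coins for 15 = 1


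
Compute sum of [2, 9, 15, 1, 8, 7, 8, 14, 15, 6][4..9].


Prefix sums: [0, 2, 11, 26, 27, 35, 42, 50, 64, 79, 85]
Sum[4..9] = prefix[10] - prefix[4] = 85 - 27 = 58


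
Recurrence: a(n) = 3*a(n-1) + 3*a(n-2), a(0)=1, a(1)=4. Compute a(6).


Build bottom-up:
...a(4)=216, a(5)=819, a(6)=3*819+3*216=3105


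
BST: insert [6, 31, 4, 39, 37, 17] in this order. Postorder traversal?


Root = 6; build tree by BST insertion.
Postorder traversal: [4, 17, 37, 39, 31, 6]


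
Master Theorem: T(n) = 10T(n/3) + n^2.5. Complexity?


a=10, b=3, c=2.5. log_3(10)=2.096 < c=2.5. Case 3: O(n^c) = O(n^2.500)
Complexity: O(n^2.500)


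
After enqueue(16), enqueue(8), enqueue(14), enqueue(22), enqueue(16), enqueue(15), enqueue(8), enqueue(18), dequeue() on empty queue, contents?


enqueue(16) -> [16]
enqueue(8) -> [16, 8]
enqueue(14) -> [16, 8, 14]
enqueue(22) -> [16, 8, 14, 22]
enqueue(16) -> [16, 8, 14, 22, 16]
enqueue(15) -> [16, 8, 14, 22, 16, 15]
enqueue(8) -> [16, 8, 14, 22, 16, 15, 8]
enqueue(18) -> [16, 8, 14, 22, 16, 15, 8, 18]
dequeue() returns 16 -> [8, 14, 22, 16, 15, 8, 18]
Final queue (front to back): [8, 14, 22, 16, 15, 8, 18]


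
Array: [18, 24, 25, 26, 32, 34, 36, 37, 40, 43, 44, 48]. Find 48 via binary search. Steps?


Search for 48:
[0,11] mid=5 arr[5]=34
[6,11] mid=8 arr[8]=40
[9,11] mid=10 arr[10]=44
[11,11] mid=11 arr[11]=48
Total: 4 comparisons


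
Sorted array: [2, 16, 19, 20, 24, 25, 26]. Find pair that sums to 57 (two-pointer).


Two pointers: lo=0, hi=6
No pair sums to 57


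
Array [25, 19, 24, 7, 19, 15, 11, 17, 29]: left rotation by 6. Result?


Left rotate by 6: [11, 17, 29, 25, 19, 24, 7, 19, 15]


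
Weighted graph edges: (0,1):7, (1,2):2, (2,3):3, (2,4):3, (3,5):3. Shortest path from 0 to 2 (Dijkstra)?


Dijkstra from 0:
Distances: {0: 0, 1: 7, 2: 9, 3: 12, 4: 12, 5: 15}
Shortest distance to 2 = 9, path = [0, 1, 2]


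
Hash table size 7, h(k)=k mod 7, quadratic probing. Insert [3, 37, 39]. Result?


Insertions: 3->slot 3; 37->slot 2; 39->slot 4
Table: [None, None, 37, 3, 39, None, None]


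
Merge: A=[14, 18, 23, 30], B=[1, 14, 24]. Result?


Compare heads, take smaller each step.
Merged: [1, 14, 14, 18, 23, 24, 30]


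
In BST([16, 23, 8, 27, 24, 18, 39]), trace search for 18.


BST root = 16
Search for 18: compare at each node
Path: [16, 23, 18]


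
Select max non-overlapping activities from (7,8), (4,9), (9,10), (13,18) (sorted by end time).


Greedy: pick earliest-ending, then skip overlaps.
Selected (3 activities): [(7, 8), (9, 10), (13, 18)]


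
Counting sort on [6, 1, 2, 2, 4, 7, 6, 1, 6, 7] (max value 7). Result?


Count array: [0, 2, 2, 0, 1, 0, 3, 2]
Reconstruct: [1, 1, 2, 2, 4, 6, 6, 6, 7, 7]


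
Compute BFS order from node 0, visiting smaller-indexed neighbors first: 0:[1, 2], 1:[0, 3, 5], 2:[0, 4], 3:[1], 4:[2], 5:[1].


BFS queue: start with [0]
Visit order: [0, 1, 2, 3, 5, 4]


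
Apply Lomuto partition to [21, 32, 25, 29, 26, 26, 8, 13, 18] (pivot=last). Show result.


Elements <= 18 go left of pivot.
Result: [8, 13, 18, 29, 26, 26, 21, 32, 25], pivot at index 2


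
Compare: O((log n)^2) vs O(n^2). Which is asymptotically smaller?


polylogarithmic grows slower than quadratic
O((log n)^2) is asymptotically smaller; O(n^2) grows faster


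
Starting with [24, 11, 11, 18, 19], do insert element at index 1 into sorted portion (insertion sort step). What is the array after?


After one pass: [11, 24, 11, 18, 19]


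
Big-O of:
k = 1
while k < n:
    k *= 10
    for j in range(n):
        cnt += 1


Per nesting level: O(log n) * O(n) = O(n log n)
Complexity: O(n log n)


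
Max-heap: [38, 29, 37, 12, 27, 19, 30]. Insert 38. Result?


Append 38: [38, 29, 37, 12, 27, 19, 30, 38]
Bubble up: swap idx 7(38) with idx 3(12); swap idx 3(38) with idx 1(29)
Result: [38, 38, 37, 29, 27, 19, 30, 12]


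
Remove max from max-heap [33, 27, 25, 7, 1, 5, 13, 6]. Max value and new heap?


Max = 33
Replace root with last, heapify down
Resulting heap: [27, 7, 25, 6, 1, 5, 13]


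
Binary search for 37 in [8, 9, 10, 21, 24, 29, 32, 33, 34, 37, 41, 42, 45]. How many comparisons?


Search for 37:
[0,12] mid=6 arr[6]=32
[7,12] mid=9 arr[9]=37
Total: 2 comparisons


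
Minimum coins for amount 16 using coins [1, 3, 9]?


dp[0]=0; dp[i]=1+min(dp[i-c] for c in coins)
...dp[11]=3, dp[12]=2, dp[13]=3, dp[14]=4, dp[15]=3, dp[16]=4
Minimum coins for 16 = 4


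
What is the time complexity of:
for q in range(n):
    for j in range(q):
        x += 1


Per nesting level: O(n) * O(n) [triangular over q] = O(n^2)
Complexity: O(n^2)


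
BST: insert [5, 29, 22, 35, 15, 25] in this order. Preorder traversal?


Root = 5; build tree by BST insertion.
Preorder traversal: [5, 29, 22, 15, 25, 35]


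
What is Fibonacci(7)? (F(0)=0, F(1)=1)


F(n)=F(n-1)+F(n-2)
...F(5)=5, F(6)=8, F(7)=13


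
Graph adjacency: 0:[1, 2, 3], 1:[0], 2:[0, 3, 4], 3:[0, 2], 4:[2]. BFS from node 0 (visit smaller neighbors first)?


BFS queue: start with [0]
Visit order: [0, 1, 2, 3, 4]


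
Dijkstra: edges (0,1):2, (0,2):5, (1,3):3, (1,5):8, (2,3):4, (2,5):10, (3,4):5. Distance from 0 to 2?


Dijkstra from 0:
Distances: {0: 0, 1: 2, 2: 5, 3: 5, 4: 10, 5: 10}
Shortest distance to 2 = 5, path = [0, 2]


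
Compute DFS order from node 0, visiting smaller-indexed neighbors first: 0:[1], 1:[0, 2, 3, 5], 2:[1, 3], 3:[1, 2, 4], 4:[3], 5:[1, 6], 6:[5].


DFS stack-based: start with [0]
Visit order: [0, 1, 2, 3, 4, 5, 6]


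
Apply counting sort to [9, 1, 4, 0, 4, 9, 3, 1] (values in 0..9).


Count array: [1, 2, 0, 1, 2, 0, 0, 0, 0, 2]
Reconstruct: [0, 1, 1, 3, 4, 4, 9, 9]


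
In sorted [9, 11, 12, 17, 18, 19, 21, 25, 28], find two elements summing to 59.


Two pointers: lo=0, hi=8
No pair sums to 59


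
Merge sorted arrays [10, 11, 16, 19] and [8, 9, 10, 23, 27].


Compare heads, take smaller each step.
Merged: [8, 9, 10, 10, 11, 16, 19, 23, 27]


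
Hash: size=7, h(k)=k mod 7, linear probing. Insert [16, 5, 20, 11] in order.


Insertions: 16->slot 2; 5->slot 5; 20->slot 6; 11->slot 4
Table: [None, None, 16, None, 11, 5, 20]


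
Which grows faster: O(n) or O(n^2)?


linear grows slower than quadratic
O(n) is asymptotically smaller; O(n^2) grows faster


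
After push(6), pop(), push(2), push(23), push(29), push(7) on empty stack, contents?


push(6) -> [6]
pop() returns 6 -> []
push(2) -> [2]
push(23) -> [2, 23]
push(29) -> [2, 23, 29]
push(7) -> [2, 23, 29, 7]
Final stack (bottom to top): [2, 23, 29, 7]


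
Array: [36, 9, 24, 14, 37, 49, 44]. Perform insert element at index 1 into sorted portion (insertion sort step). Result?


After one pass: [9, 36, 24, 14, 37, 49, 44]


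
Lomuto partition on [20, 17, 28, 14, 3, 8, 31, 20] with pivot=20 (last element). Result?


Elements <= 20 go left of pivot.
Result: [20, 17, 14, 3, 8, 20, 31, 28], pivot at index 5


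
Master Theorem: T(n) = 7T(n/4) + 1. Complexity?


a=7, b=4, c=0. log_4(7)=1.404 > c=0. Case 1: O(n^log_b(a)) = O(n^1.404)
Complexity: O(n^1.404)


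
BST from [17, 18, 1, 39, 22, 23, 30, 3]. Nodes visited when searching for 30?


BST root = 17
Search for 30: compare at each node
Path: [17, 18, 39, 22, 23, 30]


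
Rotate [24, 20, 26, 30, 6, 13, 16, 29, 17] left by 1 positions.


Left rotate by 1: [20, 26, 30, 6, 13, 16, 29, 17, 24]


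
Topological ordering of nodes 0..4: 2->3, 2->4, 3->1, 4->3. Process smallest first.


Kahn's algorithm, process smallest node first
Order: [0, 2, 4, 3, 1]


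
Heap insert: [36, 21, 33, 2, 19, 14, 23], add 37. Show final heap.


Append 37: [36, 21, 33, 2, 19, 14, 23, 37]
Bubble up: swap idx 7(37) with idx 3(2); swap idx 3(37) with idx 1(21); swap idx 1(37) with idx 0(36)
Result: [37, 36, 33, 21, 19, 14, 23, 2]


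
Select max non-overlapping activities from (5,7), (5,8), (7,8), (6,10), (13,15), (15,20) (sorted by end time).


Greedy: pick earliest-ending, then skip overlaps.
Selected (4 activities): [(5, 7), (7, 8), (13, 15), (15, 20)]


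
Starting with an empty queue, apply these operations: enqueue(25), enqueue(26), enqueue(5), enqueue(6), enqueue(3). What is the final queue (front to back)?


enqueue(25) -> [25]
enqueue(26) -> [25, 26]
enqueue(5) -> [25, 26, 5]
enqueue(6) -> [25, 26, 5, 6]
enqueue(3) -> [25, 26, 5, 6, 3]
Final queue (front to back): [25, 26, 5, 6, 3]


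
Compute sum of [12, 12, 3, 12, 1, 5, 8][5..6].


Prefix sums: [0, 12, 24, 27, 39, 40, 45, 53]
Sum[5..6] = prefix[7] - prefix[5] = 53 - 40 = 13


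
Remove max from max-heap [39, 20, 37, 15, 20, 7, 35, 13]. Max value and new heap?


Max = 39
Replace root with last, heapify down
Resulting heap: [37, 20, 35, 15, 20, 7, 13]


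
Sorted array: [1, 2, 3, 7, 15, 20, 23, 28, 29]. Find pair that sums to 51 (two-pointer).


Two pointers: lo=0, hi=8
Found pair: (23, 28) summing to 51


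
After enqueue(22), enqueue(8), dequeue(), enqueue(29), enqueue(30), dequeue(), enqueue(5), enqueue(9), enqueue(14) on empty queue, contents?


enqueue(22) -> [22]
enqueue(8) -> [22, 8]
dequeue() returns 22 -> [8]
enqueue(29) -> [8, 29]
enqueue(30) -> [8, 29, 30]
dequeue() returns 8 -> [29, 30]
enqueue(5) -> [29, 30, 5]
enqueue(9) -> [29, 30, 5, 9]
enqueue(14) -> [29, 30, 5, 9, 14]
Final queue (front to back): [29, 30, 5, 9, 14]


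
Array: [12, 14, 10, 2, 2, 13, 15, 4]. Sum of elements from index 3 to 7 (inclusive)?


Prefix sums: [0, 12, 26, 36, 38, 40, 53, 68, 72]
Sum[3..7] = prefix[8] - prefix[3] = 72 - 36 = 36


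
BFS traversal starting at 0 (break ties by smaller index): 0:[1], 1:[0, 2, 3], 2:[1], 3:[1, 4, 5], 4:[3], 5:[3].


BFS queue: start with [0]
Visit order: [0, 1, 2, 3, 4, 5]


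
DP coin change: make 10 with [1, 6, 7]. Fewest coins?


dp[0]=0; dp[i]=1+min(dp[i-c] for c in coins)
...dp[5]=5, dp[6]=1, dp[7]=1, dp[8]=2, dp[9]=3, dp[10]=4
Minimum coins for 10 = 4


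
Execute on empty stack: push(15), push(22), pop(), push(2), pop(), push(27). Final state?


push(15) -> [15]
push(22) -> [15, 22]
pop() returns 22 -> [15]
push(2) -> [15, 2]
pop() returns 2 -> [15]
push(27) -> [15, 27]
Final stack (bottom to top): [15, 27]


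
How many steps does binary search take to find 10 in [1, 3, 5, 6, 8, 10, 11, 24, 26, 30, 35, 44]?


Search for 10:
[0,11] mid=5 arr[5]=10
Total: 1 comparisons


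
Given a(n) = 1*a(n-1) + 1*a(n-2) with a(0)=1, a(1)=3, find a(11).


Build bottom-up:
...a(9)=123, a(10)=199, a(11)=1*199+1*123=322


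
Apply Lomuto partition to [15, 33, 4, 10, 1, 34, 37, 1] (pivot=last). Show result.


Elements <= 1 go left of pivot.
Result: [1, 1, 4, 10, 15, 34, 37, 33], pivot at index 1


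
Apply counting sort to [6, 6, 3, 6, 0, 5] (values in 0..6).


Count array: [1, 0, 0, 1, 0, 1, 3]
Reconstruct: [0, 3, 5, 6, 6, 6]


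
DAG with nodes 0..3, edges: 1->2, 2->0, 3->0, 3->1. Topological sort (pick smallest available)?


Kahn's algorithm, process smallest node first
Order: [3, 1, 2, 0]


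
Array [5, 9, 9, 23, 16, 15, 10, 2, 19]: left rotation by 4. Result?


Left rotate by 4: [16, 15, 10, 2, 19, 5, 9, 9, 23]


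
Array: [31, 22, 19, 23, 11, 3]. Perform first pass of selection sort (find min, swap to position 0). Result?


After one pass: [3, 22, 19, 23, 11, 31]


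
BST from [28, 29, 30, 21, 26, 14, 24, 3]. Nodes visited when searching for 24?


BST root = 28
Search for 24: compare at each node
Path: [28, 21, 26, 24]


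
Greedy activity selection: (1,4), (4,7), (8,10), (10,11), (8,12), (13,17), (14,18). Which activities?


Greedy: pick earliest-ending, then skip overlaps.
Selected (5 activities): [(1, 4), (4, 7), (8, 10), (10, 11), (13, 17)]


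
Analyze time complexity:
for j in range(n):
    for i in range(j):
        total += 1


Per nesting level: O(n) * O(n) [triangular over j] = O(n^2)
Complexity: O(n^2)


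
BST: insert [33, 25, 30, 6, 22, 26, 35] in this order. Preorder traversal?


Root = 33; build tree by BST insertion.
Preorder traversal: [33, 25, 6, 22, 30, 26, 35]


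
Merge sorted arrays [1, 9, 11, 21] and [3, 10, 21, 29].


Compare heads, take smaller each step.
Merged: [1, 3, 9, 10, 11, 21, 21, 29]


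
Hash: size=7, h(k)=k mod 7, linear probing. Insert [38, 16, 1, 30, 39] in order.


Insertions: 38->slot 3; 16->slot 2; 1->slot 1; 30->slot 4; 39->slot 5
Table: [None, 1, 16, 38, 30, 39, None]


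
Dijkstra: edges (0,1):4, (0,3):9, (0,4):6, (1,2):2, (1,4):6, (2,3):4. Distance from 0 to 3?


Dijkstra from 0:
Distances: {0: 0, 1: 4, 2: 6, 3: 9, 4: 6}
Shortest distance to 3 = 9, path = [0, 3]


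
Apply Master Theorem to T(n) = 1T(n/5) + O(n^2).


a=1, b=5, c=2. log_5(1)=0 < c=2. Case 3: O(n^c) = O(n^2)
Complexity: O(n^2)


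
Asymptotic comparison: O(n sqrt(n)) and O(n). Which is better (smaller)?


linear grows slower than n^1.5
O(n) is asymptotically smaller; O(n sqrt(n)) grows faster


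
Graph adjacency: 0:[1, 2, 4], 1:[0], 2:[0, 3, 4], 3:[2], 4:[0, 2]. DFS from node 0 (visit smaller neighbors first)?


DFS stack-based: start with [0]
Visit order: [0, 1, 2, 3, 4]


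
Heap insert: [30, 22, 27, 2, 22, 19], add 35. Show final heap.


Append 35: [30, 22, 27, 2, 22, 19, 35]
Bubble up: swap idx 6(35) with idx 2(27); swap idx 2(35) with idx 0(30)
Result: [35, 22, 30, 2, 22, 19, 27]


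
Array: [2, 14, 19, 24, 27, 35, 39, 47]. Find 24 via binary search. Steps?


Search for 24:
[0,7] mid=3 arr[3]=24
Total: 1 comparisons


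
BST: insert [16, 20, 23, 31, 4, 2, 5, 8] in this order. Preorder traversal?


Root = 16; build tree by BST insertion.
Preorder traversal: [16, 4, 2, 5, 8, 20, 23, 31]


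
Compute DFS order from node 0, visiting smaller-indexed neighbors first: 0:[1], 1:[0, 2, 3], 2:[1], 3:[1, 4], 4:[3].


DFS stack-based: start with [0]
Visit order: [0, 1, 2, 3, 4]


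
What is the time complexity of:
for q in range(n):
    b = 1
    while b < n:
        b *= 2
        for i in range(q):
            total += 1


Per nesting level: O(n) * O(log n) * O(n) [triangular over q] = O(n^2 log n)
Complexity: O(n^2 log n)


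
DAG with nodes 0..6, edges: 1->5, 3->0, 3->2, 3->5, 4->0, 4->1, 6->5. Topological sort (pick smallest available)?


Kahn's algorithm, process smallest node first
Order: [3, 2, 4, 0, 1, 6, 5]


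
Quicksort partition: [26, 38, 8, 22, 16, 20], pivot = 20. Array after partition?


Elements <= 20 go left of pivot.
Result: [8, 16, 20, 22, 38, 26], pivot at index 2


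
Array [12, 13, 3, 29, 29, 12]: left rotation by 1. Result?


Left rotate by 1: [13, 3, 29, 29, 12, 12]


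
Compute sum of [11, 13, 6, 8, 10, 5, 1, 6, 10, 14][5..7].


Prefix sums: [0, 11, 24, 30, 38, 48, 53, 54, 60, 70, 84]
Sum[5..7] = prefix[8] - prefix[5] = 60 - 48 = 12


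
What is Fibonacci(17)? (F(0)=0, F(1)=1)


F(n)=F(n-1)+F(n-2)
...F(15)=610, F(16)=987, F(17)=1597


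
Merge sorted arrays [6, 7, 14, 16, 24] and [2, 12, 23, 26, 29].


Compare heads, take smaller each step.
Merged: [2, 6, 7, 12, 14, 16, 23, 24, 26, 29]


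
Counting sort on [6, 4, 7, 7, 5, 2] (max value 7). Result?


Count array: [0, 0, 1, 0, 1, 1, 1, 2]
Reconstruct: [2, 4, 5, 6, 7, 7]


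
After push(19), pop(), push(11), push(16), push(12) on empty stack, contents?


push(19) -> [19]
pop() returns 19 -> []
push(11) -> [11]
push(16) -> [11, 16]
push(12) -> [11, 16, 12]
Final stack (bottom to top): [11, 16, 12]


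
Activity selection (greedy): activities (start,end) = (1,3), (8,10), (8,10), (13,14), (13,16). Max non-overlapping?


Greedy: pick earliest-ending, then skip overlaps.
Selected (3 activities): [(1, 3), (8, 10), (13, 14)]


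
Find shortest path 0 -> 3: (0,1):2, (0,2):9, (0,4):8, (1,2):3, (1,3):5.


Dijkstra from 0:
Distances: {0: 0, 1: 2, 2: 5, 3: 7, 4: 8}
Shortest distance to 3 = 7, path = [0, 1, 3]


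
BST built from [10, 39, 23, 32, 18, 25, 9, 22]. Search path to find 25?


BST root = 10
Search for 25: compare at each node
Path: [10, 39, 23, 32, 25]


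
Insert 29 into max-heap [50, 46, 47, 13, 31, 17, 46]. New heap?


Append 29: [50, 46, 47, 13, 31, 17, 46, 29]
Bubble up: swap idx 7(29) with idx 3(13)
Result: [50, 46, 47, 29, 31, 17, 46, 13]


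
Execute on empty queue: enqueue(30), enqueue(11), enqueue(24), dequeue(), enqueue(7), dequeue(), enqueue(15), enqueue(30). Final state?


enqueue(30) -> [30]
enqueue(11) -> [30, 11]
enqueue(24) -> [30, 11, 24]
dequeue() returns 30 -> [11, 24]
enqueue(7) -> [11, 24, 7]
dequeue() returns 11 -> [24, 7]
enqueue(15) -> [24, 7, 15]
enqueue(30) -> [24, 7, 15, 30]
Final queue (front to back): [24, 7, 15, 30]


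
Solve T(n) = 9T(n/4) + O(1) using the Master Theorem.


a=9, b=4, c=0. log_4(9)=1.585 > c=0. Case 1: O(n^log_b(a)) = O(n^1.585)
Complexity: O(n^1.585)


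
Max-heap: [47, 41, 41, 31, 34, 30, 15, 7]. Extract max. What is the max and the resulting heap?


Max = 47
Replace root with last, heapify down
Resulting heap: [41, 34, 41, 31, 7, 30, 15]


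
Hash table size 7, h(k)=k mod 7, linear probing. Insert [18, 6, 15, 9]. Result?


Insertions: 18->slot 4; 6->slot 6; 15->slot 1; 9->slot 2
Table: [None, 15, 9, None, 18, None, 6]


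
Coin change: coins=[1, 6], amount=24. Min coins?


dp[0]=0; dp[i]=1+min(dp[i-c] for c in coins)
...dp[19]=4, dp[20]=5, dp[21]=6, dp[22]=7, dp[23]=8, dp[24]=4
Minimum coins for 24 = 4


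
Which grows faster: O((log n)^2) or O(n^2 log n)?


polylogarithmic grows slower than n^2 log n
O((log n)^2) is asymptotically smaller; O(n^2 log n) grows faster


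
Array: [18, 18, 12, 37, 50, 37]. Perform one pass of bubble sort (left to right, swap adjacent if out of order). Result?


After one pass: [18, 12, 18, 37, 37, 50]


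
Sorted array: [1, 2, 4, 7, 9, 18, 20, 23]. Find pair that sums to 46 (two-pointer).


Two pointers: lo=0, hi=7
No pair sums to 46


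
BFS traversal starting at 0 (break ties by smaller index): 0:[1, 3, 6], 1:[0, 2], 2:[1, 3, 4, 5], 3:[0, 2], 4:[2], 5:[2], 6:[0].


BFS queue: start with [0]
Visit order: [0, 1, 3, 6, 2, 4, 5]


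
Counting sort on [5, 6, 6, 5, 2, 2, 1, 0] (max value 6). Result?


Count array: [1, 1, 2, 0, 0, 2, 2]
Reconstruct: [0, 1, 2, 2, 5, 5, 6, 6]


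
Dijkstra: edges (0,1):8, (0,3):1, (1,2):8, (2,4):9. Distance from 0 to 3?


Dijkstra from 0:
Distances: {0: 0, 1: 8, 2: 16, 3: 1, 4: 25}
Shortest distance to 3 = 1, path = [0, 3]


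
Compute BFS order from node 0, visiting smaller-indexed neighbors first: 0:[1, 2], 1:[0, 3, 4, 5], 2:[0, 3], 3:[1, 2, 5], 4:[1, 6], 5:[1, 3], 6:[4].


BFS queue: start with [0]
Visit order: [0, 1, 2, 3, 4, 5, 6]


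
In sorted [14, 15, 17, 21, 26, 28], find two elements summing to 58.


Two pointers: lo=0, hi=5
No pair sums to 58


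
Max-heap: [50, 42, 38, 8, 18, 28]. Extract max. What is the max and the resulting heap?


Max = 50
Replace root with last, heapify down
Resulting heap: [42, 28, 38, 8, 18]


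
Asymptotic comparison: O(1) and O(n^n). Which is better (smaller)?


constant grows slower than n^n
O(1) is asymptotically smaller; O(n^n) grows faster


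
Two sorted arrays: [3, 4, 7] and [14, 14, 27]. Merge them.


Compare heads, take smaller each step.
Merged: [3, 4, 7, 14, 14, 27]


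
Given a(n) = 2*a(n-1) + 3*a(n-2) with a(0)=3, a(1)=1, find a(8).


Build bottom-up:
...a(6)=731, a(7)=2185, a(8)=2*2185+3*731=6563


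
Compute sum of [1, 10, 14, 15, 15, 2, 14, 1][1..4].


Prefix sums: [0, 1, 11, 25, 40, 55, 57, 71, 72]
Sum[1..4] = prefix[5] - prefix[1] = 55 - 1 = 54


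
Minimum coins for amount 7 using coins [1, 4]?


dp[0]=0; dp[i]=1+min(dp[i-c] for c in coins)
...dp[2]=2, dp[3]=3, dp[4]=1, dp[5]=2, dp[6]=3, dp[7]=4
Minimum coins for 7 = 4


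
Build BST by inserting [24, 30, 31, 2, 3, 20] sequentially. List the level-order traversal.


Root = 24; build tree by BST insertion.
Level-Order traversal: [24, 2, 30, 3, 31, 20]


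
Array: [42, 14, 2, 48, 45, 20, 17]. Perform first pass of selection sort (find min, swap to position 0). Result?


After one pass: [2, 14, 42, 48, 45, 20, 17]


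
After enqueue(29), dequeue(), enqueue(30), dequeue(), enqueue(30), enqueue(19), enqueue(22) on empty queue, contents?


enqueue(29) -> [29]
dequeue() returns 29 -> []
enqueue(30) -> [30]
dequeue() returns 30 -> []
enqueue(30) -> [30]
enqueue(19) -> [30, 19]
enqueue(22) -> [30, 19, 22]
Final queue (front to back): [30, 19, 22]


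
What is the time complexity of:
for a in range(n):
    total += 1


Per nesting level: O(n) = O(n)
Complexity: O(n)


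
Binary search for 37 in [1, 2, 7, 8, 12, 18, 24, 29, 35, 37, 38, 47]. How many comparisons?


Search for 37:
[0,11] mid=5 arr[5]=18
[6,11] mid=8 arr[8]=35
[9,11] mid=10 arr[10]=38
[9,9] mid=9 arr[9]=37
Total: 4 comparisons


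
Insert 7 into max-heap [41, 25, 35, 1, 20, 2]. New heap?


Append 7: [41, 25, 35, 1, 20, 2, 7]
Bubble up: no swaps needed
Result: [41, 25, 35, 1, 20, 2, 7]


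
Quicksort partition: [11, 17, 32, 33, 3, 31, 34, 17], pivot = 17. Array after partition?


Elements <= 17 go left of pivot.
Result: [11, 17, 3, 17, 32, 31, 34, 33], pivot at index 3


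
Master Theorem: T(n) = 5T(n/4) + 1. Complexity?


a=5, b=4, c=0. log_4(5)=1.161 > c=0. Case 1: O(n^log_b(a)) = O(n^1.161)
Complexity: O(n^1.161)


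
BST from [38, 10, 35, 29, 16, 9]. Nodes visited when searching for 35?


BST root = 38
Search for 35: compare at each node
Path: [38, 10, 35]


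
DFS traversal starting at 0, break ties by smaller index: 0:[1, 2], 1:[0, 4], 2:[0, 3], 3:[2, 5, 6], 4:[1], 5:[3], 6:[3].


DFS stack-based: start with [0]
Visit order: [0, 1, 4, 2, 3, 5, 6]


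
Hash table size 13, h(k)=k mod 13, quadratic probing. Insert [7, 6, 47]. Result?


Insertions: 7->slot 7; 6->slot 6; 47->slot 8
Table: [None, None, None, None, None, None, 6, 7, 47, None, None, None, None]


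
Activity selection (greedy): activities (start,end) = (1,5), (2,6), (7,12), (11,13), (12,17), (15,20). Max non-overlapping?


Greedy: pick earliest-ending, then skip overlaps.
Selected (3 activities): [(1, 5), (7, 12), (12, 17)]


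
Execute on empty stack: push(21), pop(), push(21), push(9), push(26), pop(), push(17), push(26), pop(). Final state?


push(21) -> [21]
pop() returns 21 -> []
push(21) -> [21]
push(9) -> [21, 9]
push(26) -> [21, 9, 26]
pop() returns 26 -> [21, 9]
push(17) -> [21, 9, 17]
push(26) -> [21, 9, 17, 26]
pop() returns 26 -> [21, 9, 17]
Final stack (bottom to top): [21, 9, 17]


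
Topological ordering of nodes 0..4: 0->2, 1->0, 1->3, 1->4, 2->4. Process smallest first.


Kahn's algorithm, process smallest node first
Order: [1, 0, 2, 3, 4]


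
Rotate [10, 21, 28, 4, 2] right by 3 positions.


Right rotate by 3: [28, 4, 2, 10, 21]


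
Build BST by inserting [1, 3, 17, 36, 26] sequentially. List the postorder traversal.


Root = 1; build tree by BST insertion.
Postorder traversal: [26, 36, 17, 3, 1]


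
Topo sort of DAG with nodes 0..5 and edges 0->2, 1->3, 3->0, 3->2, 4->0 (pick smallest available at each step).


Kahn's algorithm, process smallest node first
Order: [1, 3, 4, 0, 2, 5]


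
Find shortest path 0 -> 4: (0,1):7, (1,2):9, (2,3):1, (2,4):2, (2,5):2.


Dijkstra from 0:
Distances: {0: 0, 1: 7, 2: 16, 3: 17, 4: 18, 5: 18}
Shortest distance to 4 = 18, path = [0, 1, 2, 4]


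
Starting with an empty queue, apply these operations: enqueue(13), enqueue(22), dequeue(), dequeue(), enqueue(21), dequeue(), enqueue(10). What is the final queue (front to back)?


enqueue(13) -> [13]
enqueue(22) -> [13, 22]
dequeue() returns 13 -> [22]
dequeue() returns 22 -> []
enqueue(21) -> [21]
dequeue() returns 21 -> []
enqueue(10) -> [10]
Final queue (front to back): [10]


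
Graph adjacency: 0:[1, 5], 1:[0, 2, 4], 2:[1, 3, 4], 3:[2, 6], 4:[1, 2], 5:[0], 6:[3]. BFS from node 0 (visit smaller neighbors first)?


BFS queue: start with [0]
Visit order: [0, 1, 5, 2, 4, 3, 6]


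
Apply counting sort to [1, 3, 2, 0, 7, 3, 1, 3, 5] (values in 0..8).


Count array: [1, 2, 1, 3, 0, 1, 0, 1, 0]
Reconstruct: [0, 1, 1, 2, 3, 3, 3, 5, 7]


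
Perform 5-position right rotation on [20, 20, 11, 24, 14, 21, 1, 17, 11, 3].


Right rotate by 5: [21, 1, 17, 11, 3, 20, 20, 11, 24, 14]


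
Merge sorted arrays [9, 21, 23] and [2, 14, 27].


Compare heads, take smaller each step.
Merged: [2, 9, 14, 21, 23, 27]


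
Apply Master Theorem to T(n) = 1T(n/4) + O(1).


a=1, b=4, c=0. log_4(1)=0 = c=0. Case 2: O(n^c log n) = O(log n)
Complexity: O(log n)


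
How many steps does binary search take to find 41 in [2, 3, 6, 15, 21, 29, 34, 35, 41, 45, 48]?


Search for 41:
[0,10] mid=5 arr[5]=29
[6,10] mid=8 arr[8]=41
Total: 2 comparisons


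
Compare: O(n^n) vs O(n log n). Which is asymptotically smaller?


linearithmic grows slower than n^n
O(n log n) is asymptotically smaller; O(n^n) grows faster


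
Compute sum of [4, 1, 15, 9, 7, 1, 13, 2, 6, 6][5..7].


Prefix sums: [0, 4, 5, 20, 29, 36, 37, 50, 52, 58, 64]
Sum[5..7] = prefix[8] - prefix[5] = 52 - 36 = 16


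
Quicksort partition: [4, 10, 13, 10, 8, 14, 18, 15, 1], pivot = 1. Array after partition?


Elements <= 1 go left of pivot.
Result: [1, 10, 13, 10, 8, 14, 18, 15, 4], pivot at index 0


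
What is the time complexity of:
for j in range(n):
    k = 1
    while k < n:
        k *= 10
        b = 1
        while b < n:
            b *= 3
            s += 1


Per nesting level: O(n) * O(log n) * O(log n) = O(n (log n)^2)
Complexity: O(n (log n)^2)


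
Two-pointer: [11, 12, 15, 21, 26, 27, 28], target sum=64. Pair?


Two pointers: lo=0, hi=6
No pair sums to 64


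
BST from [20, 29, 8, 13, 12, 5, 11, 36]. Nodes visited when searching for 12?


BST root = 20
Search for 12: compare at each node
Path: [20, 8, 13, 12]


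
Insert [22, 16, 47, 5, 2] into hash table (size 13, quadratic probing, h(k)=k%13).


Insertions: 22->slot 9; 16->slot 3; 47->slot 8; 5->slot 5; 2->slot 2
Table: [None, None, 2, 16, None, 5, None, None, 47, 22, None, None, None]


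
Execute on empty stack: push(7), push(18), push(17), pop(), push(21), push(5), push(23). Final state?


push(7) -> [7]
push(18) -> [7, 18]
push(17) -> [7, 18, 17]
pop() returns 17 -> [7, 18]
push(21) -> [7, 18, 21]
push(5) -> [7, 18, 21, 5]
push(23) -> [7, 18, 21, 5, 23]
Final stack (bottom to top): [7, 18, 21, 5, 23]


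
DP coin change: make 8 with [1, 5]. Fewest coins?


dp[0]=0; dp[i]=1+min(dp[i-c] for c in coins)
...dp[3]=3, dp[4]=4, dp[5]=1, dp[6]=2, dp[7]=3, dp[8]=4
Minimum coins for 8 = 4


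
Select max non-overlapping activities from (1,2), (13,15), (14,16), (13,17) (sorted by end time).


Greedy: pick earliest-ending, then skip overlaps.
Selected (2 activities): [(1, 2), (13, 15)]


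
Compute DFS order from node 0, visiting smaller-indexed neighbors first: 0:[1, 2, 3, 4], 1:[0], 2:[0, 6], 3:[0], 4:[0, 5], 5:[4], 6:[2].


DFS stack-based: start with [0]
Visit order: [0, 1, 2, 6, 3, 4, 5]


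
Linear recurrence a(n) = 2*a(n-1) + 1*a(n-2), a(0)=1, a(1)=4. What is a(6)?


Build bottom-up:
...a(4)=53, a(5)=128, a(6)=2*128+1*53=309


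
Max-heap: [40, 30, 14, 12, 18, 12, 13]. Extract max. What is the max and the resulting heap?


Max = 40
Replace root with last, heapify down
Resulting heap: [30, 18, 14, 12, 13, 12]


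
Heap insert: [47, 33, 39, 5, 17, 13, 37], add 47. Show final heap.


Append 47: [47, 33, 39, 5, 17, 13, 37, 47]
Bubble up: swap idx 7(47) with idx 3(5); swap idx 3(47) with idx 1(33)
Result: [47, 47, 39, 33, 17, 13, 37, 5]


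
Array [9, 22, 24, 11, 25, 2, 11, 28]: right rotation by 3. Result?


Right rotate by 3: [2, 11, 28, 9, 22, 24, 11, 25]


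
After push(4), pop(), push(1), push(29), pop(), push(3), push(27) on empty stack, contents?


push(4) -> [4]
pop() returns 4 -> []
push(1) -> [1]
push(29) -> [1, 29]
pop() returns 29 -> [1]
push(3) -> [1, 3]
push(27) -> [1, 3, 27]
Final stack (bottom to top): [1, 3, 27]


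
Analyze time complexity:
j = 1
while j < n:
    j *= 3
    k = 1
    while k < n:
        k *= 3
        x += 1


Per nesting level: O(log n) * O(log n) = O((log n)^2)
Complexity: O((log n)^2)


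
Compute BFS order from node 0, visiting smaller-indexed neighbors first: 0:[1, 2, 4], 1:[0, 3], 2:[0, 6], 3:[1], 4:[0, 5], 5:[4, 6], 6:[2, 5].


BFS queue: start with [0]
Visit order: [0, 1, 2, 4, 3, 6, 5]


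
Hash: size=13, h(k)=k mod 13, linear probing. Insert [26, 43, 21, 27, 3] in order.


Insertions: 26->slot 0; 43->slot 4; 21->slot 8; 27->slot 1; 3->slot 3
Table: [26, 27, None, 3, 43, None, None, None, 21, None, None, None, None]
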